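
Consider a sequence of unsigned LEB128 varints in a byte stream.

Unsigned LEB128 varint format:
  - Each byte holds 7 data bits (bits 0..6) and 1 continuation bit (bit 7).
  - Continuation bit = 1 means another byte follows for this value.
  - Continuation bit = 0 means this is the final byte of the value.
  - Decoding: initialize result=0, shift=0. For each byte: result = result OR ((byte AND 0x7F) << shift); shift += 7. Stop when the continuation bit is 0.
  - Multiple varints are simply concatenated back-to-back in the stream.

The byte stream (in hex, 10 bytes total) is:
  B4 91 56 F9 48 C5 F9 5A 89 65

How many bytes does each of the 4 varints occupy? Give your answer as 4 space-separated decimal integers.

Answer: 3 2 3 2

Derivation:
  byte[0]=0xB4 cont=1 payload=0x34=52: acc |= 52<<0 -> acc=52 shift=7
  byte[1]=0x91 cont=1 payload=0x11=17: acc |= 17<<7 -> acc=2228 shift=14
  byte[2]=0x56 cont=0 payload=0x56=86: acc |= 86<<14 -> acc=1411252 shift=21 [end]
Varint 1: bytes[0:3] = B4 91 56 -> value 1411252 (3 byte(s))
  byte[3]=0xF9 cont=1 payload=0x79=121: acc |= 121<<0 -> acc=121 shift=7
  byte[4]=0x48 cont=0 payload=0x48=72: acc |= 72<<7 -> acc=9337 shift=14 [end]
Varint 2: bytes[3:5] = F9 48 -> value 9337 (2 byte(s))
  byte[5]=0xC5 cont=1 payload=0x45=69: acc |= 69<<0 -> acc=69 shift=7
  byte[6]=0xF9 cont=1 payload=0x79=121: acc |= 121<<7 -> acc=15557 shift=14
  byte[7]=0x5A cont=0 payload=0x5A=90: acc |= 90<<14 -> acc=1490117 shift=21 [end]
Varint 3: bytes[5:8] = C5 F9 5A -> value 1490117 (3 byte(s))
  byte[8]=0x89 cont=1 payload=0x09=9: acc |= 9<<0 -> acc=9 shift=7
  byte[9]=0x65 cont=0 payload=0x65=101: acc |= 101<<7 -> acc=12937 shift=14 [end]
Varint 4: bytes[8:10] = 89 65 -> value 12937 (2 byte(s))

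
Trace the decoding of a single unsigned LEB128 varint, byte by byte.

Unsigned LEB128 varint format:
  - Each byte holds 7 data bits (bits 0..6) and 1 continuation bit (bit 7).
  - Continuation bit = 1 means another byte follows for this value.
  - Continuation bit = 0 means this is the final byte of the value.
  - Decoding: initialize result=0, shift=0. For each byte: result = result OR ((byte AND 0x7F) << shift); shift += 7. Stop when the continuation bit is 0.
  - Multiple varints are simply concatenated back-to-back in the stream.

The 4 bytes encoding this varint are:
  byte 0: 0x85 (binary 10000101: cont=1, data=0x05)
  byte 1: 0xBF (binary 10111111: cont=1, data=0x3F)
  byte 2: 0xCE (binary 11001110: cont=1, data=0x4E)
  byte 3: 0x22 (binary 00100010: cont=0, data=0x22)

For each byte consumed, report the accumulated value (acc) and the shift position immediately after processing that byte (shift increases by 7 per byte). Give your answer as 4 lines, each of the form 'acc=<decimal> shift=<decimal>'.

Answer: acc=5 shift=7
acc=8069 shift=14
acc=1286021 shift=21
acc=72589189 shift=28

Derivation:
byte 0=0x85: payload=0x05=5, contrib = 5<<0 = 5; acc -> 5, shift -> 7
byte 1=0xBF: payload=0x3F=63, contrib = 63<<7 = 8064; acc -> 8069, shift -> 14
byte 2=0xCE: payload=0x4E=78, contrib = 78<<14 = 1277952; acc -> 1286021, shift -> 21
byte 3=0x22: payload=0x22=34, contrib = 34<<21 = 71303168; acc -> 72589189, shift -> 28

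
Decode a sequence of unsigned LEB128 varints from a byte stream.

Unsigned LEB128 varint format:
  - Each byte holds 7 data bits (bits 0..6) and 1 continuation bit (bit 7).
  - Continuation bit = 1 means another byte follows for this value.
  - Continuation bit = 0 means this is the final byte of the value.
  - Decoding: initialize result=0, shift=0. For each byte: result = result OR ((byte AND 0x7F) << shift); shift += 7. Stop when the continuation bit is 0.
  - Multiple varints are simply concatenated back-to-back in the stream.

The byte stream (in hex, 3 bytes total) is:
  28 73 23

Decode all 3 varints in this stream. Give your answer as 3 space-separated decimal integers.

  byte[0]=0x28 cont=0 payload=0x28=40: acc |= 40<<0 -> acc=40 shift=7 [end]
Varint 1: bytes[0:1] = 28 -> value 40 (1 byte(s))
  byte[1]=0x73 cont=0 payload=0x73=115: acc |= 115<<0 -> acc=115 shift=7 [end]
Varint 2: bytes[1:2] = 73 -> value 115 (1 byte(s))
  byte[2]=0x23 cont=0 payload=0x23=35: acc |= 35<<0 -> acc=35 shift=7 [end]
Varint 3: bytes[2:3] = 23 -> value 35 (1 byte(s))

Answer: 40 115 35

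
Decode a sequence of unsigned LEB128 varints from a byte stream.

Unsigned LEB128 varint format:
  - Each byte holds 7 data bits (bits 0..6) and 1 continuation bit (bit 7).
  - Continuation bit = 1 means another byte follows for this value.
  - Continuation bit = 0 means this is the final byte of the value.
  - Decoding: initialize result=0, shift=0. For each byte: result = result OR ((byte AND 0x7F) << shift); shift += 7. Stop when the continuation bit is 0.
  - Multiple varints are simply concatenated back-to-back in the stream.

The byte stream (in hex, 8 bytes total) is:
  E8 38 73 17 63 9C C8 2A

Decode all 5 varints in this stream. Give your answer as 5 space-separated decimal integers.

  byte[0]=0xE8 cont=1 payload=0x68=104: acc |= 104<<0 -> acc=104 shift=7
  byte[1]=0x38 cont=0 payload=0x38=56: acc |= 56<<7 -> acc=7272 shift=14 [end]
Varint 1: bytes[0:2] = E8 38 -> value 7272 (2 byte(s))
  byte[2]=0x73 cont=0 payload=0x73=115: acc |= 115<<0 -> acc=115 shift=7 [end]
Varint 2: bytes[2:3] = 73 -> value 115 (1 byte(s))
  byte[3]=0x17 cont=0 payload=0x17=23: acc |= 23<<0 -> acc=23 shift=7 [end]
Varint 3: bytes[3:4] = 17 -> value 23 (1 byte(s))
  byte[4]=0x63 cont=0 payload=0x63=99: acc |= 99<<0 -> acc=99 shift=7 [end]
Varint 4: bytes[4:5] = 63 -> value 99 (1 byte(s))
  byte[5]=0x9C cont=1 payload=0x1C=28: acc |= 28<<0 -> acc=28 shift=7
  byte[6]=0xC8 cont=1 payload=0x48=72: acc |= 72<<7 -> acc=9244 shift=14
  byte[7]=0x2A cont=0 payload=0x2A=42: acc |= 42<<14 -> acc=697372 shift=21 [end]
Varint 5: bytes[5:8] = 9C C8 2A -> value 697372 (3 byte(s))

Answer: 7272 115 23 99 697372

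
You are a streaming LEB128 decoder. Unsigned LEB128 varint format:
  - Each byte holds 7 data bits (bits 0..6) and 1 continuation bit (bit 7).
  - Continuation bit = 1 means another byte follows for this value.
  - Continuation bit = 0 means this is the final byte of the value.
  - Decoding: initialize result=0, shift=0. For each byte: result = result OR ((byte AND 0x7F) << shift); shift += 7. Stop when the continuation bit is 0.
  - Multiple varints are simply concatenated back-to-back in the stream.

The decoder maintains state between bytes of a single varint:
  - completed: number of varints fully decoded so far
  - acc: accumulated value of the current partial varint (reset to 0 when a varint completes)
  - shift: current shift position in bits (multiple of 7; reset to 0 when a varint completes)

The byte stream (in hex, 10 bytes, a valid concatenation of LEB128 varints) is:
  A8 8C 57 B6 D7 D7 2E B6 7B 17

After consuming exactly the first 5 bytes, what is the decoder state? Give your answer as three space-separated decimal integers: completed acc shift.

byte[0]=0xA8 cont=1 payload=0x28: acc |= 40<<0 -> completed=0 acc=40 shift=7
byte[1]=0x8C cont=1 payload=0x0C: acc |= 12<<7 -> completed=0 acc=1576 shift=14
byte[2]=0x57 cont=0 payload=0x57: varint #1 complete (value=1426984); reset -> completed=1 acc=0 shift=0
byte[3]=0xB6 cont=1 payload=0x36: acc |= 54<<0 -> completed=1 acc=54 shift=7
byte[4]=0xD7 cont=1 payload=0x57: acc |= 87<<7 -> completed=1 acc=11190 shift=14

Answer: 1 11190 14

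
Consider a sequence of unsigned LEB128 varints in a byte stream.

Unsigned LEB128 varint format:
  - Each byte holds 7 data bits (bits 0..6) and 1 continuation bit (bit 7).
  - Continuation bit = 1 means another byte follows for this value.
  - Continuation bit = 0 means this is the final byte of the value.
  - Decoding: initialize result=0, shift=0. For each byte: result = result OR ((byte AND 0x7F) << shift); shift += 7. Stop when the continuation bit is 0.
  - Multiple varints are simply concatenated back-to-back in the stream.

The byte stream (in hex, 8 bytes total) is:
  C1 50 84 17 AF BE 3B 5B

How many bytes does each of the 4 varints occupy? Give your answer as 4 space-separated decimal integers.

Answer: 2 2 3 1

Derivation:
  byte[0]=0xC1 cont=1 payload=0x41=65: acc |= 65<<0 -> acc=65 shift=7
  byte[1]=0x50 cont=0 payload=0x50=80: acc |= 80<<7 -> acc=10305 shift=14 [end]
Varint 1: bytes[0:2] = C1 50 -> value 10305 (2 byte(s))
  byte[2]=0x84 cont=1 payload=0x04=4: acc |= 4<<0 -> acc=4 shift=7
  byte[3]=0x17 cont=0 payload=0x17=23: acc |= 23<<7 -> acc=2948 shift=14 [end]
Varint 2: bytes[2:4] = 84 17 -> value 2948 (2 byte(s))
  byte[4]=0xAF cont=1 payload=0x2F=47: acc |= 47<<0 -> acc=47 shift=7
  byte[5]=0xBE cont=1 payload=0x3E=62: acc |= 62<<7 -> acc=7983 shift=14
  byte[6]=0x3B cont=0 payload=0x3B=59: acc |= 59<<14 -> acc=974639 shift=21 [end]
Varint 3: bytes[4:7] = AF BE 3B -> value 974639 (3 byte(s))
  byte[7]=0x5B cont=0 payload=0x5B=91: acc |= 91<<0 -> acc=91 shift=7 [end]
Varint 4: bytes[7:8] = 5B -> value 91 (1 byte(s))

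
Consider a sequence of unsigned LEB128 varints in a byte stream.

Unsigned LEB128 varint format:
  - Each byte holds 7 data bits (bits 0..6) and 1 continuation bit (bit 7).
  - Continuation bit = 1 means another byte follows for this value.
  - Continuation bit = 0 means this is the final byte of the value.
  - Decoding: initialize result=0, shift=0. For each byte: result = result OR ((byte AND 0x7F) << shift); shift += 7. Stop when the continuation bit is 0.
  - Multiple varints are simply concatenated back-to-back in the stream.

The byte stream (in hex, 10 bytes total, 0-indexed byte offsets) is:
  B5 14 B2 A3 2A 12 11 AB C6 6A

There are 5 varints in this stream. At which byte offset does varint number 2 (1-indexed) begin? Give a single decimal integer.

  byte[0]=0xB5 cont=1 payload=0x35=53: acc |= 53<<0 -> acc=53 shift=7
  byte[1]=0x14 cont=0 payload=0x14=20: acc |= 20<<7 -> acc=2613 shift=14 [end]
Varint 1: bytes[0:2] = B5 14 -> value 2613 (2 byte(s))
  byte[2]=0xB2 cont=1 payload=0x32=50: acc |= 50<<0 -> acc=50 shift=7
  byte[3]=0xA3 cont=1 payload=0x23=35: acc |= 35<<7 -> acc=4530 shift=14
  byte[4]=0x2A cont=0 payload=0x2A=42: acc |= 42<<14 -> acc=692658 shift=21 [end]
Varint 2: bytes[2:5] = B2 A3 2A -> value 692658 (3 byte(s))
  byte[5]=0x12 cont=0 payload=0x12=18: acc |= 18<<0 -> acc=18 shift=7 [end]
Varint 3: bytes[5:6] = 12 -> value 18 (1 byte(s))
  byte[6]=0x11 cont=0 payload=0x11=17: acc |= 17<<0 -> acc=17 shift=7 [end]
Varint 4: bytes[6:7] = 11 -> value 17 (1 byte(s))
  byte[7]=0xAB cont=1 payload=0x2B=43: acc |= 43<<0 -> acc=43 shift=7
  byte[8]=0xC6 cont=1 payload=0x46=70: acc |= 70<<7 -> acc=9003 shift=14
  byte[9]=0x6A cont=0 payload=0x6A=106: acc |= 106<<14 -> acc=1745707 shift=21 [end]
Varint 5: bytes[7:10] = AB C6 6A -> value 1745707 (3 byte(s))

Answer: 2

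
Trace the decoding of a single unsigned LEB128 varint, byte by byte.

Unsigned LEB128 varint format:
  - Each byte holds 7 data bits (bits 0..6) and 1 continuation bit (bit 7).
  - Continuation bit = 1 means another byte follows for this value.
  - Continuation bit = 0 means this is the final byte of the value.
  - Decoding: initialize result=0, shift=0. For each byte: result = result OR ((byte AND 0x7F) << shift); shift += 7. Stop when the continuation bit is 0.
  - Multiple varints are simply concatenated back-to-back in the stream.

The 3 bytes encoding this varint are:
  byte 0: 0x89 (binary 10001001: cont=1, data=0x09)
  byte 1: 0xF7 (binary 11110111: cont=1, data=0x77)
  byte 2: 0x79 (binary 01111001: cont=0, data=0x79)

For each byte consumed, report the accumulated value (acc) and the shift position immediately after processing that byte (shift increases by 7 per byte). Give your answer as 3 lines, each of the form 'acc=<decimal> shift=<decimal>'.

byte 0=0x89: payload=0x09=9, contrib = 9<<0 = 9; acc -> 9, shift -> 7
byte 1=0xF7: payload=0x77=119, contrib = 119<<7 = 15232; acc -> 15241, shift -> 14
byte 2=0x79: payload=0x79=121, contrib = 121<<14 = 1982464; acc -> 1997705, shift -> 21

Answer: acc=9 shift=7
acc=15241 shift=14
acc=1997705 shift=21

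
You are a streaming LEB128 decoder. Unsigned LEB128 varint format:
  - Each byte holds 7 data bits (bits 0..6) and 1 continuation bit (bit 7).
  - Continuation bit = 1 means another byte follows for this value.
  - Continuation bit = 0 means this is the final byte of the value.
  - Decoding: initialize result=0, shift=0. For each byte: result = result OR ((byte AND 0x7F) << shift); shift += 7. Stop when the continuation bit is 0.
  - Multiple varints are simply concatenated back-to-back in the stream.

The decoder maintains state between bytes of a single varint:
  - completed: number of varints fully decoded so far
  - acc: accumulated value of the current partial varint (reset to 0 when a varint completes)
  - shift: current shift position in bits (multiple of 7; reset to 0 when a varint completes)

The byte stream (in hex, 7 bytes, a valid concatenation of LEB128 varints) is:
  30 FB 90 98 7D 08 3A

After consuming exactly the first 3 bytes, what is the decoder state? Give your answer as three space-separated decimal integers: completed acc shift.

Answer: 1 2171 14

Derivation:
byte[0]=0x30 cont=0 payload=0x30: varint #1 complete (value=48); reset -> completed=1 acc=0 shift=0
byte[1]=0xFB cont=1 payload=0x7B: acc |= 123<<0 -> completed=1 acc=123 shift=7
byte[2]=0x90 cont=1 payload=0x10: acc |= 16<<7 -> completed=1 acc=2171 shift=14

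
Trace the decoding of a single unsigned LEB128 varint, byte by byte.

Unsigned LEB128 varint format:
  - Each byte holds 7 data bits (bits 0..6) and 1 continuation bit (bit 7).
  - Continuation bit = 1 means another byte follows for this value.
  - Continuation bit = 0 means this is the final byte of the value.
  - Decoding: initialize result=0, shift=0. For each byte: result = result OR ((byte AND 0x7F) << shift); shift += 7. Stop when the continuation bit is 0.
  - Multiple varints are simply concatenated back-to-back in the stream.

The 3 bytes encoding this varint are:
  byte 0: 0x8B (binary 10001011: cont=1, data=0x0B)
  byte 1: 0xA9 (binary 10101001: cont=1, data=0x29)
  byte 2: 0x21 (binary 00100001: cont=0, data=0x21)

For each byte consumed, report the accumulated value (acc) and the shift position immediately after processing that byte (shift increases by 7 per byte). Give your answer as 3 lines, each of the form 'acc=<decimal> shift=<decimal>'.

byte 0=0x8B: payload=0x0B=11, contrib = 11<<0 = 11; acc -> 11, shift -> 7
byte 1=0xA9: payload=0x29=41, contrib = 41<<7 = 5248; acc -> 5259, shift -> 14
byte 2=0x21: payload=0x21=33, contrib = 33<<14 = 540672; acc -> 545931, shift -> 21

Answer: acc=11 shift=7
acc=5259 shift=14
acc=545931 shift=21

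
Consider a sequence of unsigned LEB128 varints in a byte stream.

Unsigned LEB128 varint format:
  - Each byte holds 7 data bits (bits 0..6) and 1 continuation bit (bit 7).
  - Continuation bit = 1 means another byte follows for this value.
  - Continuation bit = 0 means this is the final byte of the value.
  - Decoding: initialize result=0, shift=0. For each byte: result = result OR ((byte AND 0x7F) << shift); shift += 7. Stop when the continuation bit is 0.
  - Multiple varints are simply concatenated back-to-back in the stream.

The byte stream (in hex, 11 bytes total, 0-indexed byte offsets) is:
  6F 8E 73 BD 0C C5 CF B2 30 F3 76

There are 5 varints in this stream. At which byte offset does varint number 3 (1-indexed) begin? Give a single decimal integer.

Answer: 3

Derivation:
  byte[0]=0x6F cont=0 payload=0x6F=111: acc |= 111<<0 -> acc=111 shift=7 [end]
Varint 1: bytes[0:1] = 6F -> value 111 (1 byte(s))
  byte[1]=0x8E cont=1 payload=0x0E=14: acc |= 14<<0 -> acc=14 shift=7
  byte[2]=0x73 cont=0 payload=0x73=115: acc |= 115<<7 -> acc=14734 shift=14 [end]
Varint 2: bytes[1:3] = 8E 73 -> value 14734 (2 byte(s))
  byte[3]=0xBD cont=1 payload=0x3D=61: acc |= 61<<0 -> acc=61 shift=7
  byte[4]=0x0C cont=0 payload=0x0C=12: acc |= 12<<7 -> acc=1597 shift=14 [end]
Varint 3: bytes[3:5] = BD 0C -> value 1597 (2 byte(s))
  byte[5]=0xC5 cont=1 payload=0x45=69: acc |= 69<<0 -> acc=69 shift=7
  byte[6]=0xCF cont=1 payload=0x4F=79: acc |= 79<<7 -> acc=10181 shift=14
  byte[7]=0xB2 cont=1 payload=0x32=50: acc |= 50<<14 -> acc=829381 shift=21
  byte[8]=0x30 cont=0 payload=0x30=48: acc |= 48<<21 -> acc=101492677 shift=28 [end]
Varint 4: bytes[5:9] = C5 CF B2 30 -> value 101492677 (4 byte(s))
  byte[9]=0xF3 cont=1 payload=0x73=115: acc |= 115<<0 -> acc=115 shift=7
  byte[10]=0x76 cont=0 payload=0x76=118: acc |= 118<<7 -> acc=15219 shift=14 [end]
Varint 5: bytes[9:11] = F3 76 -> value 15219 (2 byte(s))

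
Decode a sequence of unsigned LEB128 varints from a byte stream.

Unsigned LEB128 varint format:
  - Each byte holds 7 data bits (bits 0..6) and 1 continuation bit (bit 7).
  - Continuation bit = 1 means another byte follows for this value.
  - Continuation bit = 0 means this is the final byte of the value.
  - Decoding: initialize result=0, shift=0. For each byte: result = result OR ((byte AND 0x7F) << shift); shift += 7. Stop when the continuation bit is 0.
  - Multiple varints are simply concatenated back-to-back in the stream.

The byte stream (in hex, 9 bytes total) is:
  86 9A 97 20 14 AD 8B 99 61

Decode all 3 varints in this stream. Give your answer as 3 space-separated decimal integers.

Answer: 67489030 20 203834797

Derivation:
  byte[0]=0x86 cont=1 payload=0x06=6: acc |= 6<<0 -> acc=6 shift=7
  byte[1]=0x9A cont=1 payload=0x1A=26: acc |= 26<<7 -> acc=3334 shift=14
  byte[2]=0x97 cont=1 payload=0x17=23: acc |= 23<<14 -> acc=380166 shift=21
  byte[3]=0x20 cont=0 payload=0x20=32: acc |= 32<<21 -> acc=67489030 shift=28 [end]
Varint 1: bytes[0:4] = 86 9A 97 20 -> value 67489030 (4 byte(s))
  byte[4]=0x14 cont=0 payload=0x14=20: acc |= 20<<0 -> acc=20 shift=7 [end]
Varint 2: bytes[4:5] = 14 -> value 20 (1 byte(s))
  byte[5]=0xAD cont=1 payload=0x2D=45: acc |= 45<<0 -> acc=45 shift=7
  byte[6]=0x8B cont=1 payload=0x0B=11: acc |= 11<<7 -> acc=1453 shift=14
  byte[7]=0x99 cont=1 payload=0x19=25: acc |= 25<<14 -> acc=411053 shift=21
  byte[8]=0x61 cont=0 payload=0x61=97: acc |= 97<<21 -> acc=203834797 shift=28 [end]
Varint 3: bytes[5:9] = AD 8B 99 61 -> value 203834797 (4 byte(s))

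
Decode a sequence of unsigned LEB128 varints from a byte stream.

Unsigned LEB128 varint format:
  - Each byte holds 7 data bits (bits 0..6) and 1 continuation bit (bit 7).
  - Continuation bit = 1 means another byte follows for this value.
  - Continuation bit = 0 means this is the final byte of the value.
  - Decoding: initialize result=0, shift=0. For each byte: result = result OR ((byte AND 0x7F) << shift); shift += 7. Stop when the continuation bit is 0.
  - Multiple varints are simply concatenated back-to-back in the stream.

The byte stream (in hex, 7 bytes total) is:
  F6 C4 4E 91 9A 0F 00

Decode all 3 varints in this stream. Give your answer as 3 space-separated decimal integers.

Answer: 1286774 249105 0

Derivation:
  byte[0]=0xF6 cont=1 payload=0x76=118: acc |= 118<<0 -> acc=118 shift=7
  byte[1]=0xC4 cont=1 payload=0x44=68: acc |= 68<<7 -> acc=8822 shift=14
  byte[2]=0x4E cont=0 payload=0x4E=78: acc |= 78<<14 -> acc=1286774 shift=21 [end]
Varint 1: bytes[0:3] = F6 C4 4E -> value 1286774 (3 byte(s))
  byte[3]=0x91 cont=1 payload=0x11=17: acc |= 17<<0 -> acc=17 shift=7
  byte[4]=0x9A cont=1 payload=0x1A=26: acc |= 26<<7 -> acc=3345 shift=14
  byte[5]=0x0F cont=0 payload=0x0F=15: acc |= 15<<14 -> acc=249105 shift=21 [end]
Varint 2: bytes[3:6] = 91 9A 0F -> value 249105 (3 byte(s))
  byte[6]=0x00 cont=0 payload=0x00=0: acc |= 0<<0 -> acc=0 shift=7 [end]
Varint 3: bytes[6:7] = 00 -> value 0 (1 byte(s))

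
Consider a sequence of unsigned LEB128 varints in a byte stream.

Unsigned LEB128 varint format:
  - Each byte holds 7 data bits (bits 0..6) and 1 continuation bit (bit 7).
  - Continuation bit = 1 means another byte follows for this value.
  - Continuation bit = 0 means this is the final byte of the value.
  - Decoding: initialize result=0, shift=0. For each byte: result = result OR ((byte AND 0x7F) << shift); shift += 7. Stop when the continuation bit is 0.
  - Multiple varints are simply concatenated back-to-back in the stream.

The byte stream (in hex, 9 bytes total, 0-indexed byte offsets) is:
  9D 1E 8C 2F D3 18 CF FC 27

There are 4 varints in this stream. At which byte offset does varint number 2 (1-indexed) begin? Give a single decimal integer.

  byte[0]=0x9D cont=1 payload=0x1D=29: acc |= 29<<0 -> acc=29 shift=7
  byte[1]=0x1E cont=0 payload=0x1E=30: acc |= 30<<7 -> acc=3869 shift=14 [end]
Varint 1: bytes[0:2] = 9D 1E -> value 3869 (2 byte(s))
  byte[2]=0x8C cont=1 payload=0x0C=12: acc |= 12<<0 -> acc=12 shift=7
  byte[3]=0x2F cont=0 payload=0x2F=47: acc |= 47<<7 -> acc=6028 shift=14 [end]
Varint 2: bytes[2:4] = 8C 2F -> value 6028 (2 byte(s))
  byte[4]=0xD3 cont=1 payload=0x53=83: acc |= 83<<0 -> acc=83 shift=7
  byte[5]=0x18 cont=0 payload=0x18=24: acc |= 24<<7 -> acc=3155 shift=14 [end]
Varint 3: bytes[4:6] = D3 18 -> value 3155 (2 byte(s))
  byte[6]=0xCF cont=1 payload=0x4F=79: acc |= 79<<0 -> acc=79 shift=7
  byte[7]=0xFC cont=1 payload=0x7C=124: acc |= 124<<7 -> acc=15951 shift=14
  byte[8]=0x27 cont=0 payload=0x27=39: acc |= 39<<14 -> acc=654927 shift=21 [end]
Varint 4: bytes[6:9] = CF FC 27 -> value 654927 (3 byte(s))

Answer: 2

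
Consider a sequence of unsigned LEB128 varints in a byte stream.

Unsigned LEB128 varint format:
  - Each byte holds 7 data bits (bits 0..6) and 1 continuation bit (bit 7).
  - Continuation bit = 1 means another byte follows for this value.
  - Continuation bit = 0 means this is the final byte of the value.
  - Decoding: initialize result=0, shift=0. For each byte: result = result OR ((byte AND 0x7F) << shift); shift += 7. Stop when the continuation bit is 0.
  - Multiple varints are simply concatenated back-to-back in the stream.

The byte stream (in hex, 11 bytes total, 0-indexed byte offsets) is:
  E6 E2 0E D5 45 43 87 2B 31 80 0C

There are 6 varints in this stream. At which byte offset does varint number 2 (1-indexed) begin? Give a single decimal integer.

Answer: 3

Derivation:
  byte[0]=0xE6 cont=1 payload=0x66=102: acc |= 102<<0 -> acc=102 shift=7
  byte[1]=0xE2 cont=1 payload=0x62=98: acc |= 98<<7 -> acc=12646 shift=14
  byte[2]=0x0E cont=0 payload=0x0E=14: acc |= 14<<14 -> acc=242022 shift=21 [end]
Varint 1: bytes[0:3] = E6 E2 0E -> value 242022 (3 byte(s))
  byte[3]=0xD5 cont=1 payload=0x55=85: acc |= 85<<0 -> acc=85 shift=7
  byte[4]=0x45 cont=0 payload=0x45=69: acc |= 69<<7 -> acc=8917 shift=14 [end]
Varint 2: bytes[3:5] = D5 45 -> value 8917 (2 byte(s))
  byte[5]=0x43 cont=0 payload=0x43=67: acc |= 67<<0 -> acc=67 shift=7 [end]
Varint 3: bytes[5:6] = 43 -> value 67 (1 byte(s))
  byte[6]=0x87 cont=1 payload=0x07=7: acc |= 7<<0 -> acc=7 shift=7
  byte[7]=0x2B cont=0 payload=0x2B=43: acc |= 43<<7 -> acc=5511 shift=14 [end]
Varint 4: bytes[6:8] = 87 2B -> value 5511 (2 byte(s))
  byte[8]=0x31 cont=0 payload=0x31=49: acc |= 49<<0 -> acc=49 shift=7 [end]
Varint 5: bytes[8:9] = 31 -> value 49 (1 byte(s))
  byte[9]=0x80 cont=1 payload=0x00=0: acc |= 0<<0 -> acc=0 shift=7
  byte[10]=0x0C cont=0 payload=0x0C=12: acc |= 12<<7 -> acc=1536 shift=14 [end]
Varint 6: bytes[9:11] = 80 0C -> value 1536 (2 byte(s))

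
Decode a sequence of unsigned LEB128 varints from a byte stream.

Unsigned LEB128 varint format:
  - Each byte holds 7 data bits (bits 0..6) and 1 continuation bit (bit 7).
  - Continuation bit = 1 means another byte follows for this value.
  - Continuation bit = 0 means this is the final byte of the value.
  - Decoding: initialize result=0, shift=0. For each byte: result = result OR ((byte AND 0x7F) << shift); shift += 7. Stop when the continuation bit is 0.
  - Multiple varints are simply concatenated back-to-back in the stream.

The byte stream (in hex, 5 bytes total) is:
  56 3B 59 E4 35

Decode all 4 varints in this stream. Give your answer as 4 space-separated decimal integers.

Answer: 86 59 89 6884

Derivation:
  byte[0]=0x56 cont=0 payload=0x56=86: acc |= 86<<0 -> acc=86 shift=7 [end]
Varint 1: bytes[0:1] = 56 -> value 86 (1 byte(s))
  byte[1]=0x3B cont=0 payload=0x3B=59: acc |= 59<<0 -> acc=59 shift=7 [end]
Varint 2: bytes[1:2] = 3B -> value 59 (1 byte(s))
  byte[2]=0x59 cont=0 payload=0x59=89: acc |= 89<<0 -> acc=89 shift=7 [end]
Varint 3: bytes[2:3] = 59 -> value 89 (1 byte(s))
  byte[3]=0xE4 cont=1 payload=0x64=100: acc |= 100<<0 -> acc=100 shift=7
  byte[4]=0x35 cont=0 payload=0x35=53: acc |= 53<<7 -> acc=6884 shift=14 [end]
Varint 4: bytes[3:5] = E4 35 -> value 6884 (2 byte(s))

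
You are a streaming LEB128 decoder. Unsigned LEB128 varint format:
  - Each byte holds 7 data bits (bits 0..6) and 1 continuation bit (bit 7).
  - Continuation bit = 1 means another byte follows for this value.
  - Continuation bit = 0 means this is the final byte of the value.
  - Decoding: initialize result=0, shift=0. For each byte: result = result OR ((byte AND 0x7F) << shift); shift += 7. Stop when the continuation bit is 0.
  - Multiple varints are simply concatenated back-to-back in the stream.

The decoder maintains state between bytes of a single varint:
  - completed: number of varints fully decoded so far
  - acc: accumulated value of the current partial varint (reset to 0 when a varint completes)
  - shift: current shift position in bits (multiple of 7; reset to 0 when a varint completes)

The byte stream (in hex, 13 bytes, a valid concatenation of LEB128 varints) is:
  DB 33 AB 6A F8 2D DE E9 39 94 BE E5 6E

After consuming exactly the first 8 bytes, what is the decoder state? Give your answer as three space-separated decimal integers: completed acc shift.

byte[0]=0xDB cont=1 payload=0x5B: acc |= 91<<0 -> completed=0 acc=91 shift=7
byte[1]=0x33 cont=0 payload=0x33: varint #1 complete (value=6619); reset -> completed=1 acc=0 shift=0
byte[2]=0xAB cont=1 payload=0x2B: acc |= 43<<0 -> completed=1 acc=43 shift=7
byte[3]=0x6A cont=0 payload=0x6A: varint #2 complete (value=13611); reset -> completed=2 acc=0 shift=0
byte[4]=0xF8 cont=1 payload=0x78: acc |= 120<<0 -> completed=2 acc=120 shift=7
byte[5]=0x2D cont=0 payload=0x2D: varint #3 complete (value=5880); reset -> completed=3 acc=0 shift=0
byte[6]=0xDE cont=1 payload=0x5E: acc |= 94<<0 -> completed=3 acc=94 shift=7
byte[7]=0xE9 cont=1 payload=0x69: acc |= 105<<7 -> completed=3 acc=13534 shift=14

Answer: 3 13534 14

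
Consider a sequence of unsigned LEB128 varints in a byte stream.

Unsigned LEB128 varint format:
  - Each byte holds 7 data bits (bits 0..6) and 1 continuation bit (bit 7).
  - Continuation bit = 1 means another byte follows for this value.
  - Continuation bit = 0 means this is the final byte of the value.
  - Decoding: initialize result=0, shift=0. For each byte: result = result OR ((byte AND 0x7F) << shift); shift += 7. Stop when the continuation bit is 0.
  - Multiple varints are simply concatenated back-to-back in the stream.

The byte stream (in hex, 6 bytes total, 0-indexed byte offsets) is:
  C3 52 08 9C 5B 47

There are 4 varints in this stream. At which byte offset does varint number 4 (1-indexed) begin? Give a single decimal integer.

Answer: 5

Derivation:
  byte[0]=0xC3 cont=1 payload=0x43=67: acc |= 67<<0 -> acc=67 shift=7
  byte[1]=0x52 cont=0 payload=0x52=82: acc |= 82<<7 -> acc=10563 shift=14 [end]
Varint 1: bytes[0:2] = C3 52 -> value 10563 (2 byte(s))
  byte[2]=0x08 cont=0 payload=0x08=8: acc |= 8<<0 -> acc=8 shift=7 [end]
Varint 2: bytes[2:3] = 08 -> value 8 (1 byte(s))
  byte[3]=0x9C cont=1 payload=0x1C=28: acc |= 28<<0 -> acc=28 shift=7
  byte[4]=0x5B cont=0 payload=0x5B=91: acc |= 91<<7 -> acc=11676 shift=14 [end]
Varint 3: bytes[3:5] = 9C 5B -> value 11676 (2 byte(s))
  byte[5]=0x47 cont=0 payload=0x47=71: acc |= 71<<0 -> acc=71 shift=7 [end]
Varint 4: bytes[5:6] = 47 -> value 71 (1 byte(s))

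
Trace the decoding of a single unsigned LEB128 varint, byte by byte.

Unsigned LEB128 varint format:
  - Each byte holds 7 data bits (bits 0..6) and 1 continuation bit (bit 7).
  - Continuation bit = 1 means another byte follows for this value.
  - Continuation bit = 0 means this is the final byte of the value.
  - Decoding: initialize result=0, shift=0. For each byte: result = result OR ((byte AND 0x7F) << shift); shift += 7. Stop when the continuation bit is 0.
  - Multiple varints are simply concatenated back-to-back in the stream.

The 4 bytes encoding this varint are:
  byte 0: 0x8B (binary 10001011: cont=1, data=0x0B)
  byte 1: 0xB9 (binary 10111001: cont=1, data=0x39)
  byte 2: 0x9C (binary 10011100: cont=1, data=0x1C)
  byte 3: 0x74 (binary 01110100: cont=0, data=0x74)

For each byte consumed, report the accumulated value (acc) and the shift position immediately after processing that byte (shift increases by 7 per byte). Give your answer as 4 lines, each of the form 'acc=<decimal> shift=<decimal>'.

Answer: acc=11 shift=7
acc=7307 shift=14
acc=466059 shift=21
acc=243735691 shift=28

Derivation:
byte 0=0x8B: payload=0x0B=11, contrib = 11<<0 = 11; acc -> 11, shift -> 7
byte 1=0xB9: payload=0x39=57, contrib = 57<<7 = 7296; acc -> 7307, shift -> 14
byte 2=0x9C: payload=0x1C=28, contrib = 28<<14 = 458752; acc -> 466059, shift -> 21
byte 3=0x74: payload=0x74=116, contrib = 116<<21 = 243269632; acc -> 243735691, shift -> 28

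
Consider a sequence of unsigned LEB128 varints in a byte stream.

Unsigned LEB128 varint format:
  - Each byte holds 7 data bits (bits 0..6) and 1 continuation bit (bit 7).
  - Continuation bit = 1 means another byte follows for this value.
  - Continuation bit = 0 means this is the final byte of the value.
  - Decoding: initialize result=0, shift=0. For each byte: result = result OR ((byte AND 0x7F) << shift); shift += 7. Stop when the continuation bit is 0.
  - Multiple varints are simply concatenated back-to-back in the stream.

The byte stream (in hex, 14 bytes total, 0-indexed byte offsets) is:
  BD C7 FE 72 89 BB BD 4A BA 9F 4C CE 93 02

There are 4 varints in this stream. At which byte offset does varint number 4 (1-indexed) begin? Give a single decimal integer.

Answer: 11

Derivation:
  byte[0]=0xBD cont=1 payload=0x3D=61: acc |= 61<<0 -> acc=61 shift=7
  byte[1]=0xC7 cont=1 payload=0x47=71: acc |= 71<<7 -> acc=9149 shift=14
  byte[2]=0xFE cont=1 payload=0x7E=126: acc |= 126<<14 -> acc=2073533 shift=21
  byte[3]=0x72 cont=0 payload=0x72=114: acc |= 114<<21 -> acc=241148861 shift=28 [end]
Varint 1: bytes[0:4] = BD C7 FE 72 -> value 241148861 (4 byte(s))
  byte[4]=0x89 cont=1 payload=0x09=9: acc |= 9<<0 -> acc=9 shift=7
  byte[5]=0xBB cont=1 payload=0x3B=59: acc |= 59<<7 -> acc=7561 shift=14
  byte[6]=0xBD cont=1 payload=0x3D=61: acc |= 61<<14 -> acc=1006985 shift=21
  byte[7]=0x4A cont=0 payload=0x4A=74: acc |= 74<<21 -> acc=156196233 shift=28 [end]
Varint 2: bytes[4:8] = 89 BB BD 4A -> value 156196233 (4 byte(s))
  byte[8]=0xBA cont=1 payload=0x3A=58: acc |= 58<<0 -> acc=58 shift=7
  byte[9]=0x9F cont=1 payload=0x1F=31: acc |= 31<<7 -> acc=4026 shift=14
  byte[10]=0x4C cont=0 payload=0x4C=76: acc |= 76<<14 -> acc=1249210 shift=21 [end]
Varint 3: bytes[8:11] = BA 9F 4C -> value 1249210 (3 byte(s))
  byte[11]=0xCE cont=1 payload=0x4E=78: acc |= 78<<0 -> acc=78 shift=7
  byte[12]=0x93 cont=1 payload=0x13=19: acc |= 19<<7 -> acc=2510 shift=14
  byte[13]=0x02 cont=0 payload=0x02=2: acc |= 2<<14 -> acc=35278 shift=21 [end]
Varint 4: bytes[11:14] = CE 93 02 -> value 35278 (3 byte(s))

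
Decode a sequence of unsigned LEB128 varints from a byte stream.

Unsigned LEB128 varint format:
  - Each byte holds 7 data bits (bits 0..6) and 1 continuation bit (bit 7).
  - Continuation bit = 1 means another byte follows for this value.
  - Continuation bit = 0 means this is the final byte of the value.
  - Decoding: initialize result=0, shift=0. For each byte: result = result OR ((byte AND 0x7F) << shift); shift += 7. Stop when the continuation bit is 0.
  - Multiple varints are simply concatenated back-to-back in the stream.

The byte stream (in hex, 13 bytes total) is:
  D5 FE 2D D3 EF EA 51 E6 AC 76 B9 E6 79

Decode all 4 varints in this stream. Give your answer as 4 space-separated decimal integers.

Answer: 753493 171620307 1939046 1995577

Derivation:
  byte[0]=0xD5 cont=1 payload=0x55=85: acc |= 85<<0 -> acc=85 shift=7
  byte[1]=0xFE cont=1 payload=0x7E=126: acc |= 126<<7 -> acc=16213 shift=14
  byte[2]=0x2D cont=0 payload=0x2D=45: acc |= 45<<14 -> acc=753493 shift=21 [end]
Varint 1: bytes[0:3] = D5 FE 2D -> value 753493 (3 byte(s))
  byte[3]=0xD3 cont=1 payload=0x53=83: acc |= 83<<0 -> acc=83 shift=7
  byte[4]=0xEF cont=1 payload=0x6F=111: acc |= 111<<7 -> acc=14291 shift=14
  byte[5]=0xEA cont=1 payload=0x6A=106: acc |= 106<<14 -> acc=1750995 shift=21
  byte[6]=0x51 cont=0 payload=0x51=81: acc |= 81<<21 -> acc=171620307 shift=28 [end]
Varint 2: bytes[3:7] = D3 EF EA 51 -> value 171620307 (4 byte(s))
  byte[7]=0xE6 cont=1 payload=0x66=102: acc |= 102<<0 -> acc=102 shift=7
  byte[8]=0xAC cont=1 payload=0x2C=44: acc |= 44<<7 -> acc=5734 shift=14
  byte[9]=0x76 cont=0 payload=0x76=118: acc |= 118<<14 -> acc=1939046 shift=21 [end]
Varint 3: bytes[7:10] = E6 AC 76 -> value 1939046 (3 byte(s))
  byte[10]=0xB9 cont=1 payload=0x39=57: acc |= 57<<0 -> acc=57 shift=7
  byte[11]=0xE6 cont=1 payload=0x66=102: acc |= 102<<7 -> acc=13113 shift=14
  byte[12]=0x79 cont=0 payload=0x79=121: acc |= 121<<14 -> acc=1995577 shift=21 [end]
Varint 4: bytes[10:13] = B9 E6 79 -> value 1995577 (3 byte(s))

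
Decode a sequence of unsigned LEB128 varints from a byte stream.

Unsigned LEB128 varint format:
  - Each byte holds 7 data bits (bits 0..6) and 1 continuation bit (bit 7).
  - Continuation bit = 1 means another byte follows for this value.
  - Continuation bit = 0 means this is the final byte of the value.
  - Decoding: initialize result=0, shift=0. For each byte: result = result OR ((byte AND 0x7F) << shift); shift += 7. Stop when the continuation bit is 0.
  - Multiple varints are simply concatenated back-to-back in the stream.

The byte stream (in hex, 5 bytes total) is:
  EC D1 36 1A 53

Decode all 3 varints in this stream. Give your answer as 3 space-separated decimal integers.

  byte[0]=0xEC cont=1 payload=0x6C=108: acc |= 108<<0 -> acc=108 shift=7
  byte[1]=0xD1 cont=1 payload=0x51=81: acc |= 81<<7 -> acc=10476 shift=14
  byte[2]=0x36 cont=0 payload=0x36=54: acc |= 54<<14 -> acc=895212 shift=21 [end]
Varint 1: bytes[0:3] = EC D1 36 -> value 895212 (3 byte(s))
  byte[3]=0x1A cont=0 payload=0x1A=26: acc |= 26<<0 -> acc=26 shift=7 [end]
Varint 2: bytes[3:4] = 1A -> value 26 (1 byte(s))
  byte[4]=0x53 cont=0 payload=0x53=83: acc |= 83<<0 -> acc=83 shift=7 [end]
Varint 3: bytes[4:5] = 53 -> value 83 (1 byte(s))

Answer: 895212 26 83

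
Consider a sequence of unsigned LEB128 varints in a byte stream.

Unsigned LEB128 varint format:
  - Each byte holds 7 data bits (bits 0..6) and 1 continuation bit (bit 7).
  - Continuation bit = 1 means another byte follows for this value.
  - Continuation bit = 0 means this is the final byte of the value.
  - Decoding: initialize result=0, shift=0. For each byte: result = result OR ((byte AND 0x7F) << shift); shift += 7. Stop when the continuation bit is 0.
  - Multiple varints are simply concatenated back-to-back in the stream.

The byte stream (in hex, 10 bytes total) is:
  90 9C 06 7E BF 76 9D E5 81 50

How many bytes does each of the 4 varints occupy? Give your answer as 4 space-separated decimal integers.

  byte[0]=0x90 cont=1 payload=0x10=16: acc |= 16<<0 -> acc=16 shift=7
  byte[1]=0x9C cont=1 payload=0x1C=28: acc |= 28<<7 -> acc=3600 shift=14
  byte[2]=0x06 cont=0 payload=0x06=6: acc |= 6<<14 -> acc=101904 shift=21 [end]
Varint 1: bytes[0:3] = 90 9C 06 -> value 101904 (3 byte(s))
  byte[3]=0x7E cont=0 payload=0x7E=126: acc |= 126<<0 -> acc=126 shift=7 [end]
Varint 2: bytes[3:4] = 7E -> value 126 (1 byte(s))
  byte[4]=0xBF cont=1 payload=0x3F=63: acc |= 63<<0 -> acc=63 shift=7
  byte[5]=0x76 cont=0 payload=0x76=118: acc |= 118<<7 -> acc=15167 shift=14 [end]
Varint 3: bytes[4:6] = BF 76 -> value 15167 (2 byte(s))
  byte[6]=0x9D cont=1 payload=0x1D=29: acc |= 29<<0 -> acc=29 shift=7
  byte[7]=0xE5 cont=1 payload=0x65=101: acc |= 101<<7 -> acc=12957 shift=14
  byte[8]=0x81 cont=1 payload=0x01=1: acc |= 1<<14 -> acc=29341 shift=21
  byte[9]=0x50 cont=0 payload=0x50=80: acc |= 80<<21 -> acc=167801501 shift=28 [end]
Varint 4: bytes[6:10] = 9D E5 81 50 -> value 167801501 (4 byte(s))

Answer: 3 1 2 4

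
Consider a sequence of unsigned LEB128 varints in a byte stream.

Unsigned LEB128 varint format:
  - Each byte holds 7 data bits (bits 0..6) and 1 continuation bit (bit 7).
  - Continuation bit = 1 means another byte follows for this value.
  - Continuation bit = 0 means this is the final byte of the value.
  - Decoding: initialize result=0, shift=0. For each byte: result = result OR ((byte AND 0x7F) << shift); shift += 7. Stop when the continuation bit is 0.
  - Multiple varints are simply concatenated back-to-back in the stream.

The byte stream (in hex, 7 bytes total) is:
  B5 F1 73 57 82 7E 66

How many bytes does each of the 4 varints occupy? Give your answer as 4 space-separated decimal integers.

  byte[0]=0xB5 cont=1 payload=0x35=53: acc |= 53<<0 -> acc=53 shift=7
  byte[1]=0xF1 cont=1 payload=0x71=113: acc |= 113<<7 -> acc=14517 shift=14
  byte[2]=0x73 cont=0 payload=0x73=115: acc |= 115<<14 -> acc=1898677 shift=21 [end]
Varint 1: bytes[0:3] = B5 F1 73 -> value 1898677 (3 byte(s))
  byte[3]=0x57 cont=0 payload=0x57=87: acc |= 87<<0 -> acc=87 shift=7 [end]
Varint 2: bytes[3:4] = 57 -> value 87 (1 byte(s))
  byte[4]=0x82 cont=1 payload=0x02=2: acc |= 2<<0 -> acc=2 shift=7
  byte[5]=0x7E cont=0 payload=0x7E=126: acc |= 126<<7 -> acc=16130 shift=14 [end]
Varint 3: bytes[4:6] = 82 7E -> value 16130 (2 byte(s))
  byte[6]=0x66 cont=0 payload=0x66=102: acc |= 102<<0 -> acc=102 shift=7 [end]
Varint 4: bytes[6:7] = 66 -> value 102 (1 byte(s))

Answer: 3 1 2 1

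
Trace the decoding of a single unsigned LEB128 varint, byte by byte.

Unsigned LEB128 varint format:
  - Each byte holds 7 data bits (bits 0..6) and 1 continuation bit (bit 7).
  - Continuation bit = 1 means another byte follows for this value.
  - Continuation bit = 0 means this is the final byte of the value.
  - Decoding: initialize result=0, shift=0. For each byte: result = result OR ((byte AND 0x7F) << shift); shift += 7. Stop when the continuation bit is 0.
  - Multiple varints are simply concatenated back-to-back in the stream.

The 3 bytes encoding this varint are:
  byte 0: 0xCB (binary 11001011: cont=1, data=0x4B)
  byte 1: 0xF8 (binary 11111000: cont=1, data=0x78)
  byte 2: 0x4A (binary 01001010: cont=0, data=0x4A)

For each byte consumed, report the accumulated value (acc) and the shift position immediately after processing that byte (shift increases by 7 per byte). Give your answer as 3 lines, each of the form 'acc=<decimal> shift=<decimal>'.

Answer: acc=75 shift=7
acc=15435 shift=14
acc=1227851 shift=21

Derivation:
byte 0=0xCB: payload=0x4B=75, contrib = 75<<0 = 75; acc -> 75, shift -> 7
byte 1=0xF8: payload=0x78=120, contrib = 120<<7 = 15360; acc -> 15435, shift -> 14
byte 2=0x4A: payload=0x4A=74, contrib = 74<<14 = 1212416; acc -> 1227851, shift -> 21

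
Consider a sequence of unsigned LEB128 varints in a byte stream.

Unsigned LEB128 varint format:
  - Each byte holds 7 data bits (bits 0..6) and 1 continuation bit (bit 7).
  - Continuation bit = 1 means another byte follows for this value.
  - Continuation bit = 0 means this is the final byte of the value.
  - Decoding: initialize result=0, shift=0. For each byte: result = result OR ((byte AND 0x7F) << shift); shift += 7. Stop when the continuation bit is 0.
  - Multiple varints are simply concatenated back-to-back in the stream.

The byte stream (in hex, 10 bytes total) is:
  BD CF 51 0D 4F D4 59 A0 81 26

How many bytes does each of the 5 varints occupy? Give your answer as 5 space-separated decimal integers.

Answer: 3 1 1 2 3

Derivation:
  byte[0]=0xBD cont=1 payload=0x3D=61: acc |= 61<<0 -> acc=61 shift=7
  byte[1]=0xCF cont=1 payload=0x4F=79: acc |= 79<<7 -> acc=10173 shift=14
  byte[2]=0x51 cont=0 payload=0x51=81: acc |= 81<<14 -> acc=1337277 shift=21 [end]
Varint 1: bytes[0:3] = BD CF 51 -> value 1337277 (3 byte(s))
  byte[3]=0x0D cont=0 payload=0x0D=13: acc |= 13<<0 -> acc=13 shift=7 [end]
Varint 2: bytes[3:4] = 0D -> value 13 (1 byte(s))
  byte[4]=0x4F cont=0 payload=0x4F=79: acc |= 79<<0 -> acc=79 shift=7 [end]
Varint 3: bytes[4:5] = 4F -> value 79 (1 byte(s))
  byte[5]=0xD4 cont=1 payload=0x54=84: acc |= 84<<0 -> acc=84 shift=7
  byte[6]=0x59 cont=0 payload=0x59=89: acc |= 89<<7 -> acc=11476 shift=14 [end]
Varint 4: bytes[5:7] = D4 59 -> value 11476 (2 byte(s))
  byte[7]=0xA0 cont=1 payload=0x20=32: acc |= 32<<0 -> acc=32 shift=7
  byte[8]=0x81 cont=1 payload=0x01=1: acc |= 1<<7 -> acc=160 shift=14
  byte[9]=0x26 cont=0 payload=0x26=38: acc |= 38<<14 -> acc=622752 shift=21 [end]
Varint 5: bytes[7:10] = A0 81 26 -> value 622752 (3 byte(s))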